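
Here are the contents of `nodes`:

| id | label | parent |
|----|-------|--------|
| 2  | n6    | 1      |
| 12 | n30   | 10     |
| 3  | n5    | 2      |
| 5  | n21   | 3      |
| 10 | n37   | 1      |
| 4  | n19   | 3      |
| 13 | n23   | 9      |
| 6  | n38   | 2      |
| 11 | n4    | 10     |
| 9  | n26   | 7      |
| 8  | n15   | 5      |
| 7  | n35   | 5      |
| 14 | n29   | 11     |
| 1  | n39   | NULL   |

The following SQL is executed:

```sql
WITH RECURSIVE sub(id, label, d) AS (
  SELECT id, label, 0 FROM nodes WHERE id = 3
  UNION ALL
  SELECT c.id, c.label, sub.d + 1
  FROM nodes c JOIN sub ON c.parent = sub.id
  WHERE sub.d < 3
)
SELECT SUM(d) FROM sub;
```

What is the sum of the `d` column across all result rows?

9

Base: id=3 (n5) at d 0.
Iteration 1: rows with parent in {3} -> n19 (id 4, d 1), n21 (id 5, d 1).
Iteration 2: rows with parent in {4,5} -> n35 (id 7, d 2), n15 (id 8, d 2).
Iteration 3: rows with parent in {7,8} -> n26 (id 9, d 3).
Iteration 4: d < 3 fails for all current rows; recursion stops.
SUM(d) = 0 + 1 + 1 + 2 + 2 + 3 = 9.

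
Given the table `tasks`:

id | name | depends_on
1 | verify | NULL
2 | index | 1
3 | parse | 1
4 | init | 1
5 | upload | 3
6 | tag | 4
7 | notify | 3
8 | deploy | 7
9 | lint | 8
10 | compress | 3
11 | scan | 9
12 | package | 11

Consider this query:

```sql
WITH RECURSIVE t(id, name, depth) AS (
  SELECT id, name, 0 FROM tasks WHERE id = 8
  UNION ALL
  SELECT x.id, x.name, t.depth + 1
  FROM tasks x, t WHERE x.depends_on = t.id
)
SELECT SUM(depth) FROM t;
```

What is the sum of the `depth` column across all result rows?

Base: id=8 (deploy) at depth 0.
Iteration 1: rows with depends_on in {8} -> lint (id 9, depth 1).
Iteration 2: rows with depends_on in {9} -> scan (id 11, depth 2).
Iteration 3: rows with depends_on in {11} -> package (id 12, depth 3).
Iteration 4: no rows with depends_on in {12}; recursion stops.
SUM(depth) = 0 + 1 + 2 + 3 = 6.

6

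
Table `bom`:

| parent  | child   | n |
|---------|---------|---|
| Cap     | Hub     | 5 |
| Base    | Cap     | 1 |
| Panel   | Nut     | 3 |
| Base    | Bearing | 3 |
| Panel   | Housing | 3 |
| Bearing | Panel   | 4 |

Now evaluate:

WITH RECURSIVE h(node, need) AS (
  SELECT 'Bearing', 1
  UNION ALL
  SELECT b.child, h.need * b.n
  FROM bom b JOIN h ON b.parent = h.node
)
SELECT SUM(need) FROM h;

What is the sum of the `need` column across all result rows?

Base: (Bearing, need=1).
Iteration 1: components of {Bearing} -> Panel = 1*4 = 4.
Iteration 2: components of {Panel} -> Housing = 4*3 = 12, Nut = 4*3 = 12.
Iteration 3: no further components; recursion stops.
SUM(need) = 1 + 4 + 12 + 12 = 29.

29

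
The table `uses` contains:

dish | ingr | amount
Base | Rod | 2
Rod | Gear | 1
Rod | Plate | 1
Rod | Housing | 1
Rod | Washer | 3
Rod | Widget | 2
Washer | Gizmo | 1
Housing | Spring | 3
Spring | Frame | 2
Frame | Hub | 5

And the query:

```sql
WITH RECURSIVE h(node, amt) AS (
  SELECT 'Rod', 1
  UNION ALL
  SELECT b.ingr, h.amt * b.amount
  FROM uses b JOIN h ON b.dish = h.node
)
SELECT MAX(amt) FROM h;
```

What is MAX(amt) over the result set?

30

Base: (Rod, amt=1).
Iteration 1: components of {Rod} -> Gear = 1*1 = 1, Housing = 1*1 = 1, Plate = 1*1 = 1, Washer = 1*3 = 3, Widget = 1*2 = 2.
Iteration 2: components of {Gear,Housing,Plate,Washer,Widget} -> Gizmo = 3*1 = 3, Spring = 1*3 = 3.
Iteration 3: components of {Gizmo,Spring} -> Frame = 3*2 = 6.
Iteration 4: components of {Frame} -> Hub = 6*5 = 30.
Iteration 5: no further components; recursion stops.
amt values: 1, 1, 1, 1, 3, 2, 3, 3, 6, 30; the maximum is 30.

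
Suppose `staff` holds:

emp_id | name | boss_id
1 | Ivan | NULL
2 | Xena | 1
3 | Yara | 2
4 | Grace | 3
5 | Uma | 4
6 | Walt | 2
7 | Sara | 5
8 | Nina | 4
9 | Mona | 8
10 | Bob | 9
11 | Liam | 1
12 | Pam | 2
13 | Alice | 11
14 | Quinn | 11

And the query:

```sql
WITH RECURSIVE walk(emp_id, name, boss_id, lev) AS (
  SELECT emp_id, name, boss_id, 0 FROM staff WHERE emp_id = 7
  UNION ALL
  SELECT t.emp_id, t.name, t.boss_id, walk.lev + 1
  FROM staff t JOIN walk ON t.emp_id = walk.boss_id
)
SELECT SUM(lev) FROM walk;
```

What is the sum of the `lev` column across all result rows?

15

Base: emp_id=7 (Sara), boss_id=5, lev 0.
Iteration 1: join on emp_id=5 -> Uma (id 5, boss_id=4, lev 1).
Iteration 2: join on emp_id=4 -> Grace (id 4, boss_id=3, lev 2).
Iteration 3: join on emp_id=3 -> Yara (id 3, boss_id=2, lev 3).
Iteration 4: join on emp_id=2 -> Xena (id 2, boss_id=1, lev 4).
Iteration 5: join on emp_id=1 -> Ivan (id 1, boss_id=NULL, lev 5).
Iteration 6: boss_id is NULL; no match; recursion stops.
SUM(lev) = 0 + 1 + 2 + 3 + 4 + 5 = 15.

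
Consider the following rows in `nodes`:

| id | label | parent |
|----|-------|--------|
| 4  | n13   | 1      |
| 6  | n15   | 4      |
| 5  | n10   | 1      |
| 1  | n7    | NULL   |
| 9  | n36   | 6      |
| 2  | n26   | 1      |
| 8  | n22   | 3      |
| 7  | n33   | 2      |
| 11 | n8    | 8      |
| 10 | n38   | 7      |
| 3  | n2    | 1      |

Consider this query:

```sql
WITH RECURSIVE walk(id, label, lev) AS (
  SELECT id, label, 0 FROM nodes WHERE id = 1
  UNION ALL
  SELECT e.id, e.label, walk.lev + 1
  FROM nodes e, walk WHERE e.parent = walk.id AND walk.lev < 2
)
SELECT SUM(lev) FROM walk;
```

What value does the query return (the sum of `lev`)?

Base: id=1 (n7) at lev 0.
Iteration 1: rows with parent in {1} -> n26 (id 2, lev 1), n2 (id 3, lev 1), n13 (id 4, lev 1), n10 (id 5, lev 1).
Iteration 2: rows with parent in {2,3,4,5} -> n15 (id 6, lev 2), n33 (id 7, lev 2), n22 (id 8, lev 2).
Iteration 3: lev < 2 fails for all current rows; recursion stops.
SUM(lev) = 0 + 1 + 1 + 1 + 1 + 2 + 2 + 2 = 10.

10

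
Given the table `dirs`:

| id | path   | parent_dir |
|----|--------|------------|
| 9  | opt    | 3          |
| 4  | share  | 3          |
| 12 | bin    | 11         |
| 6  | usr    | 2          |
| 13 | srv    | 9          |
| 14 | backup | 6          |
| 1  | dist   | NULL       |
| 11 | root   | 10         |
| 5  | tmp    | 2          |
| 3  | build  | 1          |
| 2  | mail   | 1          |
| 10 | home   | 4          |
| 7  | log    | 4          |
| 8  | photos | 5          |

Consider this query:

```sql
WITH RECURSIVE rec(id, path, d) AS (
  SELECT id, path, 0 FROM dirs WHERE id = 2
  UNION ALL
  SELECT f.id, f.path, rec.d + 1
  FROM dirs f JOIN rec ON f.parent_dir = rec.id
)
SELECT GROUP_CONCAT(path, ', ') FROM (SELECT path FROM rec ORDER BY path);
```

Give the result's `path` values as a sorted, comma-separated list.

backup, mail, photos, tmp, usr

Base: id=2 (mail) at d 0.
Iteration 1: rows with parent_dir in {2} -> tmp (id 5, d 1), usr (id 6, d 1).
Iteration 2: rows with parent_dir in {5,6} -> photos (id 8, d 2), backup (id 14, d 2).
Iteration 3: no rows with parent_dir in {8,14}; recursion stops.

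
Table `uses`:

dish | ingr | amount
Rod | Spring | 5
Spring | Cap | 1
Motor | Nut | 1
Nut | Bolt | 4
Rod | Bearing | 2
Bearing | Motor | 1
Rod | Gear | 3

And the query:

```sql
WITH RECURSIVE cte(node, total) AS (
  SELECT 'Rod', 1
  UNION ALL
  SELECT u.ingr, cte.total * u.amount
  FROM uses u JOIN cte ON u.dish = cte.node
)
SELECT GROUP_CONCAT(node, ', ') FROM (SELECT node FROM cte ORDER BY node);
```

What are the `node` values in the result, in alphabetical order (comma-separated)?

Base: (Rod, total=1).
Iteration 1: components of {Rod} -> Bearing = 1*2 = 2, Gear = 1*3 = 3, Spring = 1*5 = 5.
Iteration 2: components of {Bearing,Gear,Spring} -> Cap = 5*1 = 5, Motor = 2*1 = 2.
Iteration 3: components of {Cap,Motor} -> Nut = 2*1 = 2.
Iteration 4: components of {Nut} -> Bolt = 2*4 = 8.
Iteration 5: no further components; recursion stops.

Bearing, Bolt, Cap, Gear, Motor, Nut, Rod, Spring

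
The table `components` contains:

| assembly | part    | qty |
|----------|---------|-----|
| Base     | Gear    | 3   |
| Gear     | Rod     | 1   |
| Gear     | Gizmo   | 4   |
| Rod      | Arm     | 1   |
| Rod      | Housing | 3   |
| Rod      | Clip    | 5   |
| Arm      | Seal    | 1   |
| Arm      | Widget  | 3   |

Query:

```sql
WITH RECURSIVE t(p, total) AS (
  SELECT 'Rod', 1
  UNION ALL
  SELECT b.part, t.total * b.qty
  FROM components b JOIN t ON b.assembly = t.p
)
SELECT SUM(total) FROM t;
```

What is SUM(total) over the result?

Base: (Rod, total=1).
Iteration 1: components of {Rod} -> Arm = 1*1 = 1, Clip = 1*5 = 5, Housing = 1*3 = 3.
Iteration 2: components of {Arm,Clip,Housing} -> Seal = 1*1 = 1, Widget = 1*3 = 3.
Iteration 3: no further components; recursion stops.
SUM(total) = 1 + 1 + 3 + 5 + 1 + 3 = 14.

14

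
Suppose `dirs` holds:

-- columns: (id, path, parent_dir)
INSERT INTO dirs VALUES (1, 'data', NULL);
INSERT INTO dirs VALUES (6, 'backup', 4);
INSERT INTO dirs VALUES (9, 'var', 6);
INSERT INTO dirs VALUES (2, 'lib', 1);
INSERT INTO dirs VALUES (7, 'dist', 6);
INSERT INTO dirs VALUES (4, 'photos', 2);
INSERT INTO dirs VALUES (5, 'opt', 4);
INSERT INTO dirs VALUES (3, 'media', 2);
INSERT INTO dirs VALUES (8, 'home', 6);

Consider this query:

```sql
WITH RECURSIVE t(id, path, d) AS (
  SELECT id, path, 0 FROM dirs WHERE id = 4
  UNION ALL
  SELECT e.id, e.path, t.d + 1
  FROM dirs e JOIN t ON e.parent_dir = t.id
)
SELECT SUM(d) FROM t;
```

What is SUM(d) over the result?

Base: id=4 (photos) at d 0.
Iteration 1: rows with parent_dir in {4} -> opt (id 5, d 1), backup (id 6, d 1).
Iteration 2: rows with parent_dir in {5,6} -> dist (id 7, d 2), home (id 8, d 2), var (id 9, d 2).
Iteration 3: no rows with parent_dir in {7,8,9}; recursion stops.
SUM(d) = 0 + 1 + 1 + 2 + 2 + 2 = 8.

8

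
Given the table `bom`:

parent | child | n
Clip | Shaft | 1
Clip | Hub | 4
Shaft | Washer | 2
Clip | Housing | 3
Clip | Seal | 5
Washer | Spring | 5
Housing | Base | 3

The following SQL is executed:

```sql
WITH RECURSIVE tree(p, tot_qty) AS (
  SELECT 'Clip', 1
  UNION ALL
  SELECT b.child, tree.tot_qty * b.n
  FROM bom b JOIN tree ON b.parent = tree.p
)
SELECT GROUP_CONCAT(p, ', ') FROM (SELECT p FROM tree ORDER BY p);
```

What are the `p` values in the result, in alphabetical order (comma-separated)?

Base: (Clip, tot_qty=1).
Iteration 1: components of {Clip} -> Housing = 1*3 = 3, Hub = 1*4 = 4, Seal = 1*5 = 5, Shaft = 1*1 = 1.
Iteration 2: components of {Housing,Hub,Seal,Shaft} -> Base = 3*3 = 9, Washer = 1*2 = 2.
Iteration 3: components of {Base,Washer} -> Spring = 2*5 = 10.
Iteration 4: no further components; recursion stops.

Base, Clip, Housing, Hub, Seal, Shaft, Spring, Washer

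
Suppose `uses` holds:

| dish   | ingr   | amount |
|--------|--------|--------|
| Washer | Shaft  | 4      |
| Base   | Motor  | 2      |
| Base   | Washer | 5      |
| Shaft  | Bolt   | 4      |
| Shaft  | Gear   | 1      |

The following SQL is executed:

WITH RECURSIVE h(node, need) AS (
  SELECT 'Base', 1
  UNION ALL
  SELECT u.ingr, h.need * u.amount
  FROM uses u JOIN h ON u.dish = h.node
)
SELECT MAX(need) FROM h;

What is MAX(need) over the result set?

80

Base: (Base, need=1).
Iteration 1: components of {Base} -> Motor = 1*2 = 2, Washer = 1*5 = 5.
Iteration 2: components of {Motor,Washer} -> Shaft = 5*4 = 20.
Iteration 3: components of {Shaft} -> Bolt = 20*4 = 80, Gear = 20*1 = 20.
Iteration 4: no further components; recursion stops.
need values: 1, 2, 5, 20, 20, 80; the maximum is 80.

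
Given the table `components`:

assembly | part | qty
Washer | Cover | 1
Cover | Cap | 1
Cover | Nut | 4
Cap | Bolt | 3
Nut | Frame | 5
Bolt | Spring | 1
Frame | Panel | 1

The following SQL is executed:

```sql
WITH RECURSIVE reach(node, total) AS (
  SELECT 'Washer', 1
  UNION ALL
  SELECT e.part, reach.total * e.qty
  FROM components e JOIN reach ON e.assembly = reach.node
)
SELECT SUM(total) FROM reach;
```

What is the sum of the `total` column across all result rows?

Base: (Washer, total=1).
Iteration 1: components of {Washer} -> Cover = 1*1 = 1.
Iteration 2: components of {Cover} -> Cap = 1*1 = 1, Nut = 1*4 = 4.
Iteration 3: components of {Cap,Nut} -> Bolt = 1*3 = 3, Frame = 4*5 = 20.
Iteration 4: components of {Bolt,Frame} -> Panel = 20*1 = 20, Spring = 3*1 = 3.
Iteration 5: no further components; recursion stops.
SUM(total) = 1 + 1 + 1 + 4 + 3 + 20 + 3 + 20 = 53.

53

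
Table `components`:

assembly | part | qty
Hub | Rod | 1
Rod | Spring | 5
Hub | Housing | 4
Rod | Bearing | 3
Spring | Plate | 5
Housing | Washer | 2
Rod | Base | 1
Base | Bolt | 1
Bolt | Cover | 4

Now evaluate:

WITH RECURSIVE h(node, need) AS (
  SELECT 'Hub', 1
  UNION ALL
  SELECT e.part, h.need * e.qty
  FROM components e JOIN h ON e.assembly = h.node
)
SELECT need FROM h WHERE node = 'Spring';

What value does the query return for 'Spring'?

Base: (Hub, need=1).
Iteration 1: components of {Hub} -> Housing = 1*4 = 4, Rod = 1*1 = 1.
Iteration 2: components of {Housing,Rod} -> Base = 1*1 = 1, Bearing = 1*3 = 3, Spring = 1*5 = 5, Washer = 4*2 = 8.
Iteration 3: components of {Base,Bearing,Spring,Washer} -> Bolt = 1*1 = 1, Plate = 5*5 = 25.
Iteration 4: components of {Bolt,Plate} -> Cover = 1*4 = 4.
Iteration 5: no further components; recursion stops.

5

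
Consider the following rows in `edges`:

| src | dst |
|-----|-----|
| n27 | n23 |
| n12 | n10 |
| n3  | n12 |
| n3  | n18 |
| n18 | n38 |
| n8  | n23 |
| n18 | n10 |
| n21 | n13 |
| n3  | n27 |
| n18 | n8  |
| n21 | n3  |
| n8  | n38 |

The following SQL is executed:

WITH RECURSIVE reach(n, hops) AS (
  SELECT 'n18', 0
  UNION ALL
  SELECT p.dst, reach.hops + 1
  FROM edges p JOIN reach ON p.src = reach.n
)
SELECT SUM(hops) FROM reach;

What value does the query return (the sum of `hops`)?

7

Base: (n18, hops=0).
Iteration 1: edges from {n18} -> (n10, hops=1), (n38, hops=1), (n8, hops=1).
Iteration 2: edges from {n10,n38,n8} -> (n23, hops=2), (n38, hops=2).
Iteration 3: no outgoing edges from {n23,n38}; recursion stops.
SUM(hops) = 0 + 1 + 1 + 1 + 2 + 2 = 7.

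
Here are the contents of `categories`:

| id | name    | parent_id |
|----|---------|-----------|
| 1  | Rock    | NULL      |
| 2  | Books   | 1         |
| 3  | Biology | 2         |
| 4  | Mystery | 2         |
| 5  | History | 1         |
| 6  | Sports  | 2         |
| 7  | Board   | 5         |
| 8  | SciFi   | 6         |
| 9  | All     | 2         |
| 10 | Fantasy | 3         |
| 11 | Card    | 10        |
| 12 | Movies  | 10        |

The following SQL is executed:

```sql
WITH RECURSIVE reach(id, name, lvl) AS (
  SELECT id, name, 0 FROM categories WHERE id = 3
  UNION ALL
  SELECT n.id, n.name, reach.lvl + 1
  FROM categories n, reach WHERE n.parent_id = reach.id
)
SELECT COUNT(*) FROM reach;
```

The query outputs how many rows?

4

Base: id=3 (Biology) at lvl 0.
Iteration 1: rows with parent_id in {3} -> Fantasy (id 10, lvl 1).
Iteration 2: rows with parent_id in {10} -> Card (id 11, lvl 2), Movies (id 12, lvl 2).
Iteration 3: no rows with parent_id in {11,12}; recursion stops.
Total rows emitted: 4.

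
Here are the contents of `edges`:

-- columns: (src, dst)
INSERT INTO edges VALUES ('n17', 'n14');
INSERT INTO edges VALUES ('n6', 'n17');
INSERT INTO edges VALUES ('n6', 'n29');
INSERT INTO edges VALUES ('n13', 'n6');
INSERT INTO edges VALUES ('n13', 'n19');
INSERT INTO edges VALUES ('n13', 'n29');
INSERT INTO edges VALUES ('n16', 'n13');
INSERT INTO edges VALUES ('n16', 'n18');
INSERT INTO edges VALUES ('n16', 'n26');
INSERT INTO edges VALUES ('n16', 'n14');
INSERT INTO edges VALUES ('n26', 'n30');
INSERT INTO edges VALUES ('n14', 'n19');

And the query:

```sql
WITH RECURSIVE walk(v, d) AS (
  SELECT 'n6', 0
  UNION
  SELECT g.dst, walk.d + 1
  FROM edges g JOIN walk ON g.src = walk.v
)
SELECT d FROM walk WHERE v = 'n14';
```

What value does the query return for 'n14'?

Base: (n6, d=0).
Iteration 1: edges from {n6} -> (n17, d=1), (n29, d=1).
Iteration 2: edges from {n17,n29} -> (n14, d=2).
Iteration 3: edges from {n14} -> (n19, d=3).
Iteration 4: no outgoing edges from {n19}; recursion stops.

2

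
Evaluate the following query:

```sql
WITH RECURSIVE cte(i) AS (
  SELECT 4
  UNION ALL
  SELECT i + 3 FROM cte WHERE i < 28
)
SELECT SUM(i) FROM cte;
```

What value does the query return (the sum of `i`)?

Base: i=4.
Iteration 1: 4 < 28 holds -> i = 4 + 3 = 7.
Iteration 2: 7 < 28 holds -> i = 7 + 3 = 10.
Iteration 3: 10 < 28 holds -> i = 10 + 3 = 13.
Iteration 4: 13 < 28 holds -> i = 13 + 3 = 16.
Iteration 5: 16 < 28 holds -> i = 16 + 3 = 19.
Iteration 6: 19 < 28 holds -> i = 19 + 3 = 22.
Iteration 7: 22 < 28 holds -> i = 22 + 3 = 25.
Iteration 8: 25 < 28 holds -> i = 25 + 3 = 28.
Iteration 9: 28 < 28 fails; recursion stops.
SUM(i) = 4 + 7 + 10 + 13 + 16 + 19 + 22 + 25 + 28 = 144.

144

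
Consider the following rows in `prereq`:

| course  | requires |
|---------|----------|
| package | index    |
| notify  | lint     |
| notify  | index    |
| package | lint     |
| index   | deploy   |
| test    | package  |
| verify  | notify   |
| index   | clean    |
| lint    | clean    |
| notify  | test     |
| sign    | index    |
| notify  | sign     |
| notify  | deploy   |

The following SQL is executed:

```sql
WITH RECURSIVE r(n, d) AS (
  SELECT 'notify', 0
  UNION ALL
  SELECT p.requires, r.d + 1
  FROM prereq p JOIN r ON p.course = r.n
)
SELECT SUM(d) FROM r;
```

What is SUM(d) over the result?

39

Base: (notify, d=0).
Iteration 1: edges from {notify} -> (deploy, d=1), (index, d=1), (lint, d=1), (sign, d=1), (test, d=1).
Iteration 2: edges from {deploy,index,lint,sign,test} -> (clean, d=2) x2, (deploy, d=2), (index, d=2), (package, d=2). [UNION ALL keeps all 5 new rows, including repeats]
Iteration 3: edges from {clean,deploy,index,package} -> (clean, d=3), (deploy, d=3), (index, d=3), (lint, d=3).
Iteration 4: edges from {clean,deploy,index,lint} -> (clean, d=4) x2, (deploy, d=4). [UNION ALL keeps all 3 new rows, including repeats]
Iteration 5: no outgoing edges from {clean,deploy}; recursion stops.
SUM(d) = 0 + 1 + 1 + 1 + 1 + 1 + 2 + 2 + 2 + 2 + 2 + 3 + 3 + 3 + ... (18 terms) = 39.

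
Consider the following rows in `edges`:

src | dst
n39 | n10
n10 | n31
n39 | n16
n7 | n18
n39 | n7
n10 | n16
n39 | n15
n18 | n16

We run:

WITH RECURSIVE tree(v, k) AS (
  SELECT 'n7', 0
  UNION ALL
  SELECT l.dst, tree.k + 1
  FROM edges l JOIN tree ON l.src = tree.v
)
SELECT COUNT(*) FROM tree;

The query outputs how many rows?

Base: (n7, k=0).
Iteration 1: edges from {n7} -> (n18, k=1).
Iteration 2: edges from {n18} -> (n16, k=2).
Iteration 3: no outgoing edges from {n16}; recursion stops.
Total rows emitted: 3.

3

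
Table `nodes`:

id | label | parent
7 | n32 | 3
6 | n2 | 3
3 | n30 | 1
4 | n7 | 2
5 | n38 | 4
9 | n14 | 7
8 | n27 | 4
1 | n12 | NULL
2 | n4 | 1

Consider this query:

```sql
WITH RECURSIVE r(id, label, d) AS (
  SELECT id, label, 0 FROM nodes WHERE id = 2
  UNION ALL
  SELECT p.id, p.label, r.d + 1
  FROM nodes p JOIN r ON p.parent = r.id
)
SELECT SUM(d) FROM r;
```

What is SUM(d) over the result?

Base: id=2 (n4) at d 0.
Iteration 1: rows with parent in {2} -> n7 (id 4, d 1).
Iteration 2: rows with parent in {4} -> n38 (id 5, d 2), n27 (id 8, d 2).
Iteration 3: no rows with parent in {5,8}; recursion stops.
SUM(d) = 0 + 1 + 2 + 2 = 5.

5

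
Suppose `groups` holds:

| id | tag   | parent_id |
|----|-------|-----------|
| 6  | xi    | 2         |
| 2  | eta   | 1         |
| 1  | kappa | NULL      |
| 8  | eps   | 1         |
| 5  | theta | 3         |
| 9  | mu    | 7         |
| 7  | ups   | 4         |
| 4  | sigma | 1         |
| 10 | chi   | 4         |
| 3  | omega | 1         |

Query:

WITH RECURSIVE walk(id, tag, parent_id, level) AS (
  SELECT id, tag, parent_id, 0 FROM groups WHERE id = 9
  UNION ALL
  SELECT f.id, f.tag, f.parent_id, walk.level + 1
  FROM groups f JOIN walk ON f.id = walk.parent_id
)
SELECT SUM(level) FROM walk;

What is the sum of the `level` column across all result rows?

Base: id=9 (mu), parent_id=7, level 0.
Iteration 1: join on id=7 -> ups (id 7, parent_id=4, level 1).
Iteration 2: join on id=4 -> sigma (id 4, parent_id=1, level 2).
Iteration 3: join on id=1 -> kappa (id 1, parent_id=NULL, level 3).
Iteration 4: parent_id is NULL; no match; recursion stops.
SUM(level) = 0 + 1 + 2 + 3 = 6.

6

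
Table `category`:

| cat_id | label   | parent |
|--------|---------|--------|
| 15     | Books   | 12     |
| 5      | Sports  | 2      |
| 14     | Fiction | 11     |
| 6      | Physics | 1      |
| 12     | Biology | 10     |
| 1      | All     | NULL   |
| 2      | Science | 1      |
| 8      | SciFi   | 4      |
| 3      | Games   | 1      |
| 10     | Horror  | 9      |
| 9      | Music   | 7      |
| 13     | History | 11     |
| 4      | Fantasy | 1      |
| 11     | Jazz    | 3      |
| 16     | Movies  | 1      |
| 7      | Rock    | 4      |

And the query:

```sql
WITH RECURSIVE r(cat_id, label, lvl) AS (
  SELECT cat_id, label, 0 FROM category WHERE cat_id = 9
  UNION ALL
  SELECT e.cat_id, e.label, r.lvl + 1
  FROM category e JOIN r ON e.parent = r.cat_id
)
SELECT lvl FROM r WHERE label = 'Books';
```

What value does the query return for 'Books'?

Base: cat_id=9 (Music) at lvl 0.
Iteration 1: rows with parent in {9} -> Horror (id 10, lvl 1).
Iteration 2: rows with parent in {10} -> Biology (id 12, lvl 2).
Iteration 3: rows with parent in {12} -> Books (id 15, lvl 3).
Iteration 4: no rows with parent in {15}; recursion stops.

3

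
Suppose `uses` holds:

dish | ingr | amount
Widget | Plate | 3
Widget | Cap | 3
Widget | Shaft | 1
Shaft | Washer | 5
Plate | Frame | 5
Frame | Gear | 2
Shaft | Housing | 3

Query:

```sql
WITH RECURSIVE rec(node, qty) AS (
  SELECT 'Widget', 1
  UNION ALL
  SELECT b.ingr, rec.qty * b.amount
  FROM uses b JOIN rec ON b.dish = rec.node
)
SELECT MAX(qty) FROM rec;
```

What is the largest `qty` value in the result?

Base: (Widget, qty=1).
Iteration 1: components of {Widget} -> Cap = 1*3 = 3, Plate = 1*3 = 3, Shaft = 1*1 = 1.
Iteration 2: components of {Cap,Plate,Shaft} -> Frame = 3*5 = 15, Housing = 1*3 = 3, Washer = 1*5 = 5.
Iteration 3: components of {Frame,Housing,Washer} -> Gear = 15*2 = 30.
Iteration 4: no further components; recursion stops.
qty values: 1, 3, 3, 1, 15, 5, 3, 30; the maximum is 30.

30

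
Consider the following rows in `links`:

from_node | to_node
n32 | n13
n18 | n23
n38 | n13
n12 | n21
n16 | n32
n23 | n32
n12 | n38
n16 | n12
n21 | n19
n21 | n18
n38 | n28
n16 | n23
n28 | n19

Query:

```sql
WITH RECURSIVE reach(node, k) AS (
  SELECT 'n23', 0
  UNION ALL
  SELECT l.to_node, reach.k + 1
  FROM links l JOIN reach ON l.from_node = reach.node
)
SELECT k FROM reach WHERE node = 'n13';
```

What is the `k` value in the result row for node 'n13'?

2

Base: (n23, k=0).
Iteration 1: edges from {n23} -> (n32, k=1).
Iteration 2: edges from {n32} -> (n13, k=2).
Iteration 3: no outgoing edges from {n13}; recursion stops.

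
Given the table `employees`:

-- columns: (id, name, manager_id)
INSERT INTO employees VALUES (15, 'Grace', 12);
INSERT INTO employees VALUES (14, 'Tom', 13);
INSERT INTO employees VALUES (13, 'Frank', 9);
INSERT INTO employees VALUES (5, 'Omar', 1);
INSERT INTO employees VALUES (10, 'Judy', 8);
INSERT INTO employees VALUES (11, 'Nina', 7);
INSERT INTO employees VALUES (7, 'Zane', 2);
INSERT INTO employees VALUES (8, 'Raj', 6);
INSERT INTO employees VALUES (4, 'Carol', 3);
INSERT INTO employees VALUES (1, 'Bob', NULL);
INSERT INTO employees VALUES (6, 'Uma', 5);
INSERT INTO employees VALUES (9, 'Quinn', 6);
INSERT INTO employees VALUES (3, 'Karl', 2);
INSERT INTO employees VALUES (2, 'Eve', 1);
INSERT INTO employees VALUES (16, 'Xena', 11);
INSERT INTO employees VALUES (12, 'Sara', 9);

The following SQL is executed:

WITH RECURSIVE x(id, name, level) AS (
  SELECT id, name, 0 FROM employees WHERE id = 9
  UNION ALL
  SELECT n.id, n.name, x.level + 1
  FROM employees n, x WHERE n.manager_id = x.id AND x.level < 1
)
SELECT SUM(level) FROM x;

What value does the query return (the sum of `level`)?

Base: id=9 (Quinn) at level 0.
Iteration 1: rows with manager_id in {9} -> Sara (id 12, level 1), Frank (id 13, level 1).
Iteration 2: level < 1 fails for all current rows; recursion stops.
SUM(level) = 0 + 1 + 1 = 2.

2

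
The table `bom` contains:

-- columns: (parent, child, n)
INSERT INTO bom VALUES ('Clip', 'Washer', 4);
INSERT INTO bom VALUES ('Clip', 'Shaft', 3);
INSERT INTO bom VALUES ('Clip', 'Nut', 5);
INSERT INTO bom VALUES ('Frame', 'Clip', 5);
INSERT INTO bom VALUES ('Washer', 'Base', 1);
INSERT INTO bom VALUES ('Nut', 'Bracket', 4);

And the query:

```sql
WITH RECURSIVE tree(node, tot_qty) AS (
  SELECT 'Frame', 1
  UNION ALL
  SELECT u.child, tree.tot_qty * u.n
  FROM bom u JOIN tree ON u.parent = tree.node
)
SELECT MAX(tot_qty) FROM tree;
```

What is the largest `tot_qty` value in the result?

100

Base: (Frame, tot_qty=1).
Iteration 1: components of {Frame} -> Clip = 1*5 = 5.
Iteration 2: components of {Clip} -> Nut = 5*5 = 25, Shaft = 5*3 = 15, Washer = 5*4 = 20.
Iteration 3: components of {Nut,Shaft,Washer} -> Base = 20*1 = 20, Bracket = 25*4 = 100.
Iteration 4: no further components; recursion stops.
tot_qty values: 1, 5, 20, 15, 25, 20, 100; the maximum is 100.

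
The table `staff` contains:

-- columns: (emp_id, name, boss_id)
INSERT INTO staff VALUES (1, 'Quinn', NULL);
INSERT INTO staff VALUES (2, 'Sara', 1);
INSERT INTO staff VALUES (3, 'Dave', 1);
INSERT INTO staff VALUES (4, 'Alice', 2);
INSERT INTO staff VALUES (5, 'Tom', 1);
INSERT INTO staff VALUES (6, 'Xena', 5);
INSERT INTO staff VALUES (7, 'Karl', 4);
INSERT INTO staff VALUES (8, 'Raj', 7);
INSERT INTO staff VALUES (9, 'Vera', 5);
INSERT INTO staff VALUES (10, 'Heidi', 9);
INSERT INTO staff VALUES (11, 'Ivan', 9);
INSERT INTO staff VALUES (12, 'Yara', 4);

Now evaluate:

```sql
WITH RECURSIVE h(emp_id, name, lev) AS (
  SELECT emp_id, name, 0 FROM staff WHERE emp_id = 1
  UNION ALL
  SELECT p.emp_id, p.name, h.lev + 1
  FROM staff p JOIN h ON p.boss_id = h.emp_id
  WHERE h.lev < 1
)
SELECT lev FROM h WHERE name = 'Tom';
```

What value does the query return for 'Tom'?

Base: emp_id=1 (Quinn) at lev 0.
Iteration 1: rows with boss_id in {1} -> Sara (id 2, lev 1), Dave (id 3, lev 1), Tom (id 5, lev 1).
Iteration 2: lev < 1 fails for all current rows; recursion stops.

1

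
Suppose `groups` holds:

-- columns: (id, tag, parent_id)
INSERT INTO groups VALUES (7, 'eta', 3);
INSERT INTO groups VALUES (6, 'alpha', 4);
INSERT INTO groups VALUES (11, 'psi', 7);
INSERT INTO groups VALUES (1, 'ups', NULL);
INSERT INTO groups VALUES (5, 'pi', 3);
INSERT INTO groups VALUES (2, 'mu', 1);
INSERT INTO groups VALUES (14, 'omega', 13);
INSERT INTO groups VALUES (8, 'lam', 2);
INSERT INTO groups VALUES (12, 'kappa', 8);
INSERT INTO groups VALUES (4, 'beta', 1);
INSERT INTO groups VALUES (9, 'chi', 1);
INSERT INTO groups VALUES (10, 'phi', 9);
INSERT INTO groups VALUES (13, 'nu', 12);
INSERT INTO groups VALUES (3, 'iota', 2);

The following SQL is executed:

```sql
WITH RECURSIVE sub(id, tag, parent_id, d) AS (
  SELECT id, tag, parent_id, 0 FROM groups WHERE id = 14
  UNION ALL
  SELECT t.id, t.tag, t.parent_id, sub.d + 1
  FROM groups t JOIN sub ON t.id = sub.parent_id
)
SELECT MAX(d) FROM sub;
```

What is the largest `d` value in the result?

Base: id=14 (omega), parent_id=13, d 0.
Iteration 1: join on id=13 -> nu (id 13, parent_id=12, d 1).
Iteration 2: join on id=12 -> kappa (id 12, parent_id=8, d 2).
Iteration 3: join on id=8 -> lam (id 8, parent_id=2, d 3).
Iteration 4: join on id=2 -> mu (id 2, parent_id=1, d 4).
Iteration 5: join on id=1 -> ups (id 1, parent_id=NULL, d 5).
Iteration 6: parent_id is NULL; no match; recursion stops.
d values: 0, 1, 2, 3, 4, 5; the maximum is 5.

5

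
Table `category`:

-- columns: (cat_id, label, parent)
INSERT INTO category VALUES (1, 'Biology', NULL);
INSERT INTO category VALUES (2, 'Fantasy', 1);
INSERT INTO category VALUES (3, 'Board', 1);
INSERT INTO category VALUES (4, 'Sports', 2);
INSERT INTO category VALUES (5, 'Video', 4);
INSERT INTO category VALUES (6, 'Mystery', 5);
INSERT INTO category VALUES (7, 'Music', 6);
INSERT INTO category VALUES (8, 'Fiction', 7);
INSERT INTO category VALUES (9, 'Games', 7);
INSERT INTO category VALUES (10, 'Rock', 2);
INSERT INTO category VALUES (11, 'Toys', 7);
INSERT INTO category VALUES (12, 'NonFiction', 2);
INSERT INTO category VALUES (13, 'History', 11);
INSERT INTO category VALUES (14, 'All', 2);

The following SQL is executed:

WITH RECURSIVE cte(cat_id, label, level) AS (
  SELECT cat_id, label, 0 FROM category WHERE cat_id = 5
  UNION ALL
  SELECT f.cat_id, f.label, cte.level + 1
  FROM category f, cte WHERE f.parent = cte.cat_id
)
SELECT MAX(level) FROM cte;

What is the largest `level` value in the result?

Base: cat_id=5 (Video) at level 0.
Iteration 1: rows with parent in {5} -> Mystery (id 6, level 1).
Iteration 2: rows with parent in {6} -> Music (id 7, level 2).
Iteration 3: rows with parent in {7} -> Fiction (id 8, level 3), Games (id 9, level 3), Toys (id 11, level 3).
Iteration 4: rows with parent in {8,9,11} -> History (id 13, level 4).
Iteration 5: no rows with parent in {13}; recursion stops.
level values: 0, 1, 2, 3, 3, 3, 4; the maximum is 4.

4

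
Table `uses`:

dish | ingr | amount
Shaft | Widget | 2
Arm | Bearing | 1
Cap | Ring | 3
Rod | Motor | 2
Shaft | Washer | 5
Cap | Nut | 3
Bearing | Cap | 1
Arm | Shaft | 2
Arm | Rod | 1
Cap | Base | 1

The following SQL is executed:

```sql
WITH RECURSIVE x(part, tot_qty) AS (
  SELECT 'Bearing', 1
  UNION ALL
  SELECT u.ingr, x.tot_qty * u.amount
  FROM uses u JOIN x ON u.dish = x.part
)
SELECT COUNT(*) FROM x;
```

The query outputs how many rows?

Base: (Bearing, tot_qty=1).
Iteration 1: components of {Bearing} -> Cap = 1*1 = 1.
Iteration 2: components of {Cap} -> Base = 1*1 = 1, Nut = 1*3 = 3, Ring = 1*3 = 3.
Iteration 3: no further components; recursion stops.
Total rows emitted: 5.

5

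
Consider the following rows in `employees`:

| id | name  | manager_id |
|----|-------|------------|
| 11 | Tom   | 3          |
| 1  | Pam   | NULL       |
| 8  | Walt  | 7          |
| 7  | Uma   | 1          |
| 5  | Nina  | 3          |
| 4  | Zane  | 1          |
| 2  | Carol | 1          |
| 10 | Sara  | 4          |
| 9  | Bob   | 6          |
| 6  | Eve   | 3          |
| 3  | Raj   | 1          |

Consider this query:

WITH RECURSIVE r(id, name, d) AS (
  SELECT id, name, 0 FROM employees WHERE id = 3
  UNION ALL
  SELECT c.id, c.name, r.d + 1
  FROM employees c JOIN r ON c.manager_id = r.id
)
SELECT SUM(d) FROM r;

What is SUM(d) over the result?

Base: id=3 (Raj) at d 0.
Iteration 1: rows with manager_id in {3} -> Nina (id 5, d 1), Eve (id 6, d 1), Tom (id 11, d 1).
Iteration 2: rows with manager_id in {5,6,11} -> Bob (id 9, d 2).
Iteration 3: no rows with manager_id in {9}; recursion stops.
SUM(d) = 0 + 1 + 1 + 1 + 2 = 5.

5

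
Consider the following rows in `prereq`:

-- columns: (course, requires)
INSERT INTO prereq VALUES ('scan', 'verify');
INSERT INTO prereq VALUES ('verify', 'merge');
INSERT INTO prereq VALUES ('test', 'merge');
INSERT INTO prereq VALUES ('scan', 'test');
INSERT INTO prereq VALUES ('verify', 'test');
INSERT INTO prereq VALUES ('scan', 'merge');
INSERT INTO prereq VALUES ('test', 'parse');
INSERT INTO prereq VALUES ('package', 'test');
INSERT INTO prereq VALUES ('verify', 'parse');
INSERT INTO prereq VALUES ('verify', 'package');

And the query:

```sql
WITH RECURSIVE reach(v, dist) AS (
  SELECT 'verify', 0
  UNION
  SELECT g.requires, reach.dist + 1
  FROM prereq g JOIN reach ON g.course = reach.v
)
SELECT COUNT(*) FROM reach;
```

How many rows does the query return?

10

Base: (verify, dist=0).
Iteration 1: edges from {verify} -> (merge, dist=1), (package, dist=1), (parse, dist=1), (test, dist=1).
Iteration 2: edges from {merge,package,parse,test} -> (merge, dist=2), (parse, dist=2), (test, dist=2).
Iteration 3: edges from {merge,parse,test} -> (merge, dist=3), (parse, dist=3).
Iteration 4: no outgoing edges from {merge,parse}; recursion stops.
Total rows emitted: 10.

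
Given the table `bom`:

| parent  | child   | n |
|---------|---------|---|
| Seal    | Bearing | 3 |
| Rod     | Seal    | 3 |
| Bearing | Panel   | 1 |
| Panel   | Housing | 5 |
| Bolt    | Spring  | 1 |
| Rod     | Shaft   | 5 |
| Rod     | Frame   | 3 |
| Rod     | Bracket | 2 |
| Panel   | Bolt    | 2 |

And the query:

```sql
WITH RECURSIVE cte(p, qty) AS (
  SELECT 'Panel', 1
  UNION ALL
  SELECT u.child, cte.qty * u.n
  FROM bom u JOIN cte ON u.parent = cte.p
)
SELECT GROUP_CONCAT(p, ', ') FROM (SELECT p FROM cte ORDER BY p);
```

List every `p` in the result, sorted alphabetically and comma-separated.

Bolt, Housing, Panel, Spring

Base: (Panel, qty=1).
Iteration 1: components of {Panel} -> Bolt = 1*2 = 2, Housing = 1*5 = 5.
Iteration 2: components of {Bolt,Housing} -> Spring = 2*1 = 2.
Iteration 3: no further components; recursion stops.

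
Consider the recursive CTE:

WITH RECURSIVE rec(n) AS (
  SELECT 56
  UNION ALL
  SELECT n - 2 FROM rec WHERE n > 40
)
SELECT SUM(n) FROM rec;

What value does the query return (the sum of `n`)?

432

Base: n=56.
Iteration 1: 56 > 40 holds -> n = 56 - 2 = 54.
Iteration 2: 54 > 40 holds -> n = 54 - 2 = 52.
Iteration 3: 52 > 40 holds -> n = 52 - 2 = 50.
Iteration 4: 50 > 40 holds -> n = 50 - 2 = 48.
Iteration 5: 48 > 40 holds -> n = 48 - 2 = 46.
Iteration 6: 46 > 40 holds -> n = 46 - 2 = 44.
Iteration 7: 44 > 40 holds -> n = 44 - 2 = 42.
Iteration 8: 42 > 40 holds -> n = 42 - 2 = 40.
Iteration 9: 40 > 40 fails; recursion stops.
SUM(n) = 56 + 54 + 52 + 50 + 48 + 46 + 44 + 42 + 40 = 432.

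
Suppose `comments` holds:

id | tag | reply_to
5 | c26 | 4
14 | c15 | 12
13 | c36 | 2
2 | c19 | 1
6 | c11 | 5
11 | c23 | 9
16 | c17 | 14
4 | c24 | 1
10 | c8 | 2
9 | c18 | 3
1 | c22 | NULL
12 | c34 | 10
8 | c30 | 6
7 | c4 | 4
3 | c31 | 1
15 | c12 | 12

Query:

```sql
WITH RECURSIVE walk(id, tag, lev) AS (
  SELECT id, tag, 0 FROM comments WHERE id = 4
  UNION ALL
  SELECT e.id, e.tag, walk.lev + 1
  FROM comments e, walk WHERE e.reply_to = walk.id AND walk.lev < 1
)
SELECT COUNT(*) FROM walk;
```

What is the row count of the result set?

Base: id=4 (c24) at lev 0.
Iteration 1: rows with reply_to in {4} -> c26 (id 5, lev 1), c4 (id 7, lev 1).
Iteration 2: lev < 1 fails for all current rows; recursion stops.
Total rows emitted: 3.

3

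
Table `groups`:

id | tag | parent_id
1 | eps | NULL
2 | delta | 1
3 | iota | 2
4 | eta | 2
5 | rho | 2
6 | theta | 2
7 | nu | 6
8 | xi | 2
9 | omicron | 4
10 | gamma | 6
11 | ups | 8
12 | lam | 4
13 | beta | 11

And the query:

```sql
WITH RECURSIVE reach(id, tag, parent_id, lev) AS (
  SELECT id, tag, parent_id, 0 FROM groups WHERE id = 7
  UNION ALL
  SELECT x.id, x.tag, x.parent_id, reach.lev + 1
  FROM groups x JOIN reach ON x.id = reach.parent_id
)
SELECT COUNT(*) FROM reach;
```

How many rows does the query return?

Base: id=7 (nu), parent_id=6, lev 0.
Iteration 1: join on id=6 -> theta (id 6, parent_id=2, lev 1).
Iteration 2: join on id=2 -> delta (id 2, parent_id=1, lev 2).
Iteration 3: join on id=1 -> eps (id 1, parent_id=NULL, lev 3).
Iteration 4: parent_id is NULL; no match; recursion stops.
Total rows emitted: 4.

4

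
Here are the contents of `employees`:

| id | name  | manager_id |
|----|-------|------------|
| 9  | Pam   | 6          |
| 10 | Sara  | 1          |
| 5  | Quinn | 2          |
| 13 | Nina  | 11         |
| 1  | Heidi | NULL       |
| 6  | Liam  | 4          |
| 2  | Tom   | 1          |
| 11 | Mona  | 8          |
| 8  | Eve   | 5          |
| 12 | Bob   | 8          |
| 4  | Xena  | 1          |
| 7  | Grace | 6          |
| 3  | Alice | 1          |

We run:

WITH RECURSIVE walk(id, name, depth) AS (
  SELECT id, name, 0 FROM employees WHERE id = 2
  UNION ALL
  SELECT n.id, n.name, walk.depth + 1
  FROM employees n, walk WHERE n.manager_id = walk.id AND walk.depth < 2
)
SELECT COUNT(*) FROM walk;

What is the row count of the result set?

Base: id=2 (Tom) at depth 0.
Iteration 1: rows with manager_id in {2} -> Quinn (id 5, depth 1).
Iteration 2: rows with manager_id in {5} -> Eve (id 8, depth 2).
Iteration 3: depth < 2 fails for all current rows; recursion stops.
Total rows emitted: 3.

3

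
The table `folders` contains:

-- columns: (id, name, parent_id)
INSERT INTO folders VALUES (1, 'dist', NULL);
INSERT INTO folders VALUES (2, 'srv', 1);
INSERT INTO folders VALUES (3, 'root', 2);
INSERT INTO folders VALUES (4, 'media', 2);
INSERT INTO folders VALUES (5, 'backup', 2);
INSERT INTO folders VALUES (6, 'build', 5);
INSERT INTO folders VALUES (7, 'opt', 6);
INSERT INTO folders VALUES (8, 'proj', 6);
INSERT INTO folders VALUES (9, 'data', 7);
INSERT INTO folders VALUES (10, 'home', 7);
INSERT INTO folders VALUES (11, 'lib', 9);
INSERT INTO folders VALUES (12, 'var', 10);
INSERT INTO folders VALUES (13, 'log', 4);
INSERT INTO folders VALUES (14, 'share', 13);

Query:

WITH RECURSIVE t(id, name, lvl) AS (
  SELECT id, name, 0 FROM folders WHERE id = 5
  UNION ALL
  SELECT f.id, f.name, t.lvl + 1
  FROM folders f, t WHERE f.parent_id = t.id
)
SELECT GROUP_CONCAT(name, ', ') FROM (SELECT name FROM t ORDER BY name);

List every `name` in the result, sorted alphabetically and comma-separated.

backup, build, data, home, lib, opt, proj, var

Base: id=5 (backup) at lvl 0.
Iteration 1: rows with parent_id in {5} -> build (id 6, lvl 1).
Iteration 2: rows with parent_id in {6} -> opt (id 7, lvl 2), proj (id 8, lvl 2).
Iteration 3: rows with parent_id in {7,8} -> data (id 9, lvl 3), home (id 10, lvl 3).
Iteration 4: rows with parent_id in {9,10} -> lib (id 11, lvl 4), var (id 12, lvl 4).
Iteration 5: no rows with parent_id in {11,12}; recursion stops.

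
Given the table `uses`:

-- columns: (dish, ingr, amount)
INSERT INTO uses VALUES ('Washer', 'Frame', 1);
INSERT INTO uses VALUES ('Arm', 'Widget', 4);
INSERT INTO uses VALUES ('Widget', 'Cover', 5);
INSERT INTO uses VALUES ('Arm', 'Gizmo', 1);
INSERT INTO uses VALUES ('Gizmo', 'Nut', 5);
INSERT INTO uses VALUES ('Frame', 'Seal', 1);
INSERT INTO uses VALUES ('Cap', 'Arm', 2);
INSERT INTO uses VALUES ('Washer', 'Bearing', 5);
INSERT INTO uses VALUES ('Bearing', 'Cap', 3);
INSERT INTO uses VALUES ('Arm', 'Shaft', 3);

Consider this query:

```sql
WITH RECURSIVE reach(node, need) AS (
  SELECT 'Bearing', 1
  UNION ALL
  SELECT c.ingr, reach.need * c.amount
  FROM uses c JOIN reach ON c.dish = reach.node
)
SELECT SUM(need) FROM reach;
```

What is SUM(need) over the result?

208

Base: (Bearing, need=1).
Iteration 1: components of {Bearing} -> Cap = 1*3 = 3.
Iteration 2: components of {Cap} -> Arm = 3*2 = 6.
Iteration 3: components of {Arm} -> Gizmo = 6*1 = 6, Shaft = 6*3 = 18, Widget = 6*4 = 24.
Iteration 4: components of {Gizmo,Shaft,Widget} -> Cover = 24*5 = 120, Nut = 6*5 = 30.
Iteration 5: no further components; recursion stops.
SUM(need) = 1 + 3 + 6 + 18 + 6 + 24 + 30 + 120 = 208.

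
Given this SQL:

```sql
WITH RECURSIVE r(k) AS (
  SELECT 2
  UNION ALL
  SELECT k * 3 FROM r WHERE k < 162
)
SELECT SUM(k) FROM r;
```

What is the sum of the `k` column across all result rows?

242

Base: k=2.
Iteration 1: 2 < 162 holds -> k = 2 * 3 = 6.
Iteration 2: 6 < 162 holds -> k = 6 * 3 = 18.
Iteration 3: 18 < 162 holds -> k = 18 * 3 = 54.
Iteration 4: 54 < 162 holds -> k = 54 * 3 = 162.
Iteration 5: 162 < 162 fails; recursion stops.
SUM(k) = 2 + 6 + 18 + 54 + 162 = 242.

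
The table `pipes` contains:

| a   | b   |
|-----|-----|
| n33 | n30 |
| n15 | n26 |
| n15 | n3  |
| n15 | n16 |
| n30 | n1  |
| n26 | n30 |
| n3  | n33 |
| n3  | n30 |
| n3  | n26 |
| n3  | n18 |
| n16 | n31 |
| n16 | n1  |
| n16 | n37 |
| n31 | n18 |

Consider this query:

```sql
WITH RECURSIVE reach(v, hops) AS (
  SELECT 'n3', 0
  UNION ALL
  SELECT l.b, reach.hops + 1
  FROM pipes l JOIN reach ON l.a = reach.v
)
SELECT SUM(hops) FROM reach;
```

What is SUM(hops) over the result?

16

Base: (n3, hops=0).
Iteration 1: edges from {n3} -> (n18, hops=1), (n26, hops=1), (n30, hops=1), (n33, hops=1).
Iteration 2: edges from {n18,n26,n30,n33} -> (n1, hops=2), (n30, hops=2) x2. [UNION ALL keeps all 3 new rows, including repeats]
Iteration 3: edges from {n1,n30} -> (n1, hops=3) x2. [UNION ALL keeps all 2 new rows, including repeats]
Iteration 4: no outgoing edges from {n1}; recursion stops.
SUM(hops) = 0 + 1 + 1 + 1 + 1 + 2 + 2 + 2 + 3 + 3 = 16.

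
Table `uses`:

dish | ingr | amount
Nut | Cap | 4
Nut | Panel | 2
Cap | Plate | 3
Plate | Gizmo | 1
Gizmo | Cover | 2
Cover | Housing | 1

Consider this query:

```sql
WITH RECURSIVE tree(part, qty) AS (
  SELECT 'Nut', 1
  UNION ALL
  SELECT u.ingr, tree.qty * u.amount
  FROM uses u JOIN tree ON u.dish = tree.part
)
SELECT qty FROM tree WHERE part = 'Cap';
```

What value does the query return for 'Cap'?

4

Base: (Nut, qty=1).
Iteration 1: components of {Nut} -> Cap = 1*4 = 4, Panel = 1*2 = 2.
Iteration 2: components of {Cap,Panel} -> Plate = 4*3 = 12.
Iteration 3: components of {Plate} -> Gizmo = 12*1 = 12.
Iteration 4: components of {Gizmo} -> Cover = 12*2 = 24.
Iteration 5: components of {Cover} -> Housing = 24*1 = 24.
Iteration 6: no further components; recursion stops.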